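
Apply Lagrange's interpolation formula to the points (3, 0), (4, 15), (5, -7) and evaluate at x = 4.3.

Lagrange interpolation formula:
P(x) = Σ yᵢ × Lᵢ(x)
where Lᵢ(x) = Π_{j≠i} (x - xⱼ)/(xᵢ - xⱼ)

L_0(4.3) = (4.3 - 4)/(3 - 4) × (4.3 - 5)/(3 - 5) = -0.105000
L_1(4.3) = (4.3 - 3)/(4 - 3) × (4.3 - 5)/(4 - 5) = 0.910000
L_2(4.3) = (4.3 - 3)/(5 - 3) × (4.3 - 4)/(5 - 4) = 0.195000

P(4.3) = 0×L_0(4.3) + 15×L_1(4.3) + (-7)×L_2(4.3)
P(4.3) = 12.285000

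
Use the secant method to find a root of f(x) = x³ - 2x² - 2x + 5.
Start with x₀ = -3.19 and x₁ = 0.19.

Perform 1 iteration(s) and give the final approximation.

f(x) = x³ - 2x² - 2x + 5
x₀ = -3.19, x₁ = 0.19

Secant formula: x_{n+1} = x_n - f(x_n)(x_n - x_{n-1})/(f(x_n) - f(x_{n-1}))

Iteration 1:
  f(-3.190000) = -41.433959
  f(0.190000) = 4.554659
  x_2 = 0.190000 - 4.554659×(0.190000 - (-3.190000))/(4.554659 - (-41.433959))
       = -0.144751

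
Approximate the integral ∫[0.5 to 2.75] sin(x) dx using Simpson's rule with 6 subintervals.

f(x) = sin(x)
a = 0.5, b = 2.75, n = 6
h = (b - a)/n = 0.375000

Simpson's rule: (h/3)[f(x₀) + 4f(x₁) + 2f(x₂) + ... + f(xₙ)]

x_0 = 0.5000, f(x_0) = 0.479426, coefficient = 1
x_1 = 0.8750, f(x_1) = 0.767544, coefficient = 4
x_2 = 1.2500, f(x_2) = 0.948985, coefficient = 2
x_3 = 1.6250, f(x_3) = 0.998531, coefficient = 4
x_4 = 2.0000, f(x_4) = 0.909297, coefficient = 2
x_5 = 2.3750, f(x_5) = 0.693685, coefficient = 4
x_6 = 2.7500, f(x_6) = 0.381661, coefficient = 1

I ≈ (0.375000/3) × 14.416690 = 1.802086
Exact value: 1.801885
Error: 0.000201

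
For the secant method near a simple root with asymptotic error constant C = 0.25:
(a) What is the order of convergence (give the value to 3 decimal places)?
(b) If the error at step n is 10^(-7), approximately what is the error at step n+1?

(a) Secant method has superlinear convergence with order φ = (1+√5)/2 ≈ 1.618.
    This means |e_{n+1}| ≈ C|e_n|^1.618.

(b) With |e_n| = 10^(-7) and C = 0.25:
    |e_{n+1}| ≈ 0.25 × (10^(-7))^1.618 = 0.25 × 10^(-11.33)

(a) ≈ 1.618 (golden ratio); (b) |e_{n+1}| ≈ 1.180e-12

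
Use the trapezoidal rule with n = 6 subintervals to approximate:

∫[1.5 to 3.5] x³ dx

f(x) = x³
a = 1.5, b = 3.5, n = 6
h = (b - a)/n = 0.333333

Trapezoidal rule: (h/2)[f(x₀) + 2f(x₁) + 2f(x₂) + ... + f(xₙ)]

x_0 = 1.5000, f(x_0) = 3.375000, coefficient = 1
x_1 = 1.8333, f(x_1) = 6.162037, coefficient = 2
x_2 = 2.1667, f(x_2) = 10.171296, coefficient = 2
x_3 = 2.5000, f(x_3) = 15.625000, coefficient = 2
x_4 = 2.8333, f(x_4) = 22.745370, coefficient = 2
x_5 = 3.1667, f(x_5) = 31.754630, coefficient = 2
x_6 = 3.5000, f(x_6) = 42.875000, coefficient = 1

I ≈ (0.333333/2) × 219.166667 = 36.527778
Exact value: 36.250000
Error: 0.277778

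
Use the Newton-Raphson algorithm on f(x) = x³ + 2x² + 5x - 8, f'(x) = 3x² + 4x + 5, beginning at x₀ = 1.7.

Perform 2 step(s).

f(x) = x³ + 2x² + 5x - 8
f'(x) = 3x² + 4x + 5
x₀ = 1.7

Newton-Raphson formula: x_{n+1} = x_n - f(x_n)/f'(x_n)

Iteration 1:
  f(1.700000) = 11.193000
  f'(1.700000) = 20.470000
  x_1 = 1.700000 - 11.193000/20.470000 = 1.153200
Iteration 2:
  f(1.153200) = 1.959344
  f'(1.153200) = 13.602409
  x_2 = 1.153200 - 1.959344/13.602409 = 1.009156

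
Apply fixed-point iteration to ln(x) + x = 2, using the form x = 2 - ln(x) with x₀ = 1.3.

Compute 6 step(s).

Equation: ln(x) + x = 2
Fixed-point form: x = 2 - ln(x)
x₀ = 1.3

x_1 = g(1.300000) = 1.737636
x_2 = g(1.737636) = 1.447475
x_3 = g(1.447475) = 1.630180
x_4 = g(1.630180) = 1.511310
x_5 = g(1.511310) = 1.587023
x_6 = g(1.587023) = 1.538140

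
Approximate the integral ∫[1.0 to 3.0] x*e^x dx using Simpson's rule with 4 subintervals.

f(x) = x*e^x
a = 1.0, b = 3.0, n = 4
h = (b - a)/n = 0.500000

Simpson's rule: (h/3)[f(x₀) + 4f(x₁) + 2f(x₂) + ... + f(xₙ)]

x_0 = 1.0000, f(x_0) = 2.718282, coefficient = 1
x_1 = 1.5000, f(x_1) = 6.722534, coefficient = 4
x_2 = 2.0000, f(x_2) = 14.778112, coefficient = 2
x_3 = 2.5000, f(x_3) = 30.456235, coefficient = 4
x_4 = 3.0000, f(x_4) = 60.256611, coefficient = 1

I ≈ (0.500000/3) × 241.246191 = 40.207699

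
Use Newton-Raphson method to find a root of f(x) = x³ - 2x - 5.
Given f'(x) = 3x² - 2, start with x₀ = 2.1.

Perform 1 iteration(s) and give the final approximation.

f(x) = x³ - 2x - 5
f'(x) = 3x² - 2
x₀ = 2.1

Newton-Raphson formula: x_{n+1} = x_n - f(x_n)/f'(x_n)

Iteration 1:
  f(2.100000) = 0.061000
  f'(2.100000) = 11.230000
  x_1 = 2.100000 - 0.061000/11.230000 = 2.094568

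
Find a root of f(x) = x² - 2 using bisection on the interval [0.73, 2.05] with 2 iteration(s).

f(x) = x² - 2
Initial interval: [0.73, 2.05]

Iteration 1:
  c_1 = (0.730000 + 2.050000)/2 = 1.390000
  f(c_1) = f(1.390000) = -0.067900
  f(a) × f(c) ≥ 0, new interval: [1.390000, 2.050000]
Iteration 2:
  c_2 = (1.390000 + 2.050000)/2 = 1.720000
  f(c_2) = f(1.720000) = 0.958400
  f(a) × f(c) < 0, new interval: [1.390000, 1.720000]

After 2 iteration(s), the approximation is c_2 = 1.720000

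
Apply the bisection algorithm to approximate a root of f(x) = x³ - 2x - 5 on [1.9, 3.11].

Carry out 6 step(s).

f(x) = x³ - 2x - 5
Initial interval: [1.9, 3.11]

Iteration 1:
  c_1 = (1.900000 + 3.110000)/2 = 2.505000
  f(c_1) = f(2.505000) = 5.708938
  f(a) × f(c) < 0, new interval: [1.900000, 2.505000]
Iteration 2:
  c_2 = (1.900000 + 2.505000)/2 = 2.202500
  f(c_2) = f(2.202500) = 1.279341
  f(a) × f(c) < 0, new interval: [1.900000, 2.202500]
Iteration 3:
  c_3 = (1.900000 + 2.202500)/2 = 2.051250
  f(c_3) = f(2.051250) = -0.471606
  f(a) × f(c) ≥ 0, new interval: [2.051250, 2.202500]
Iteration 4:
  c_4 = (2.051250 + 2.202500)/2 = 2.126875
  f(c_4) = f(2.126875) = 0.367376
  f(a) × f(c) < 0, new interval: [2.051250, 2.126875]
Iteration 5:
  c_5 = (2.051250 + 2.126875)/2 = 2.089062
  f(c_5) = f(2.089062) = -0.061076
  f(a) × f(c) ≥ 0, new interval: [2.089062, 2.126875]
Iteration 6:
  c_6 = (2.089062 + 2.126875)/2 = 2.107969
  f(c_6) = f(2.107969) = 0.150890
  f(a) × f(c) < 0, new interval: [2.089062, 2.107969]

After 6 iteration(s), the approximation is c_6 = 2.107969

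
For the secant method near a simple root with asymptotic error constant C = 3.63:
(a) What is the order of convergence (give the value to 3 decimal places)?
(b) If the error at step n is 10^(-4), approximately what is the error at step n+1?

(a) Secant method has superlinear convergence with order φ = (1+√5)/2 ≈ 1.618.
    This means |e_{n+1}| ≈ C|e_n|^1.618.

(b) With |e_n| = 10^(-4) and C = 3.63:
    |e_{n+1}| ≈ 3.63 × (10^(-4))^1.618 = 3.63 × 10^(-6.47)

(a) ≈ 1.618 (golden ratio); (b) |e_{n+1}| ≈ 1.224e-06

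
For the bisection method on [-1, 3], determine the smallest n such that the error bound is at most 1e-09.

We need (b-a)/2^n ≤ 1e-09
(3 - (-1))/2^n ≤ 1e-09
4/2^n ≤ 1e-09
2^n ≥ 4000000000
n ≥ log₂(4000000000) = 31.90
n ≥ 32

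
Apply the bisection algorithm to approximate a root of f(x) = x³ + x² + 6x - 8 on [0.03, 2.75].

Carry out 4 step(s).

f(x) = x³ + x² + 6x - 8
Initial interval: [0.03, 2.75]

Iteration 1:
  c_1 = (0.030000 + 2.750000)/2 = 1.390000
  f(c_1) = f(1.390000) = 4.957719
  f(a) × f(c) < 0, new interval: [0.030000, 1.390000]
Iteration 2:
  c_2 = (0.030000 + 1.390000)/2 = 0.710000
  f(c_2) = f(0.710000) = -2.877989
  f(a) × f(c) ≥ 0, new interval: [0.710000, 1.390000]
Iteration 3:
  c_3 = (0.710000 + 1.390000)/2 = 1.050000
  f(c_3) = f(1.050000) = 0.560125
  f(a) × f(c) < 0, new interval: [0.710000, 1.050000]
Iteration 4:
  c_4 = (0.710000 + 1.050000)/2 = 0.880000
  f(c_4) = f(0.880000) = -1.264128
  f(a) × f(c) ≥ 0, new interval: [0.880000, 1.050000]

After 4 iteration(s), the approximation is c_4 = 0.880000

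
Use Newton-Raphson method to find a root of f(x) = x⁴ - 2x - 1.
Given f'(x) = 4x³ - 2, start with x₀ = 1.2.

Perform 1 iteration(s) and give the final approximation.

f(x) = x⁴ - 2x - 1
f'(x) = 4x³ - 2
x₀ = 1.2

Newton-Raphson formula: x_{n+1} = x_n - f(x_n)/f'(x_n)

Iteration 1:
  f(1.200000) = -1.326400
  f'(1.200000) = 4.912000
  x_1 = 1.200000 - (-1.326400)/4.912000 = 1.470033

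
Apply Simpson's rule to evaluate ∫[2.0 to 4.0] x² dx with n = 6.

f(x) = x²
a = 2.0, b = 4.0, n = 6
h = (b - a)/n = 0.333333

Simpson's rule: (h/3)[f(x₀) + 4f(x₁) + 2f(x₂) + ... + f(xₙ)]

x_0 = 2.0000, f(x_0) = 4.000000, coefficient = 1
x_1 = 2.3333, f(x_1) = 5.444444, coefficient = 4
x_2 = 2.6667, f(x_2) = 7.111111, coefficient = 2
x_3 = 3.0000, f(x_3) = 9.000000, coefficient = 4
x_4 = 3.3333, f(x_4) = 11.111111, coefficient = 2
x_5 = 3.6667, f(x_5) = 13.444444, coefficient = 4
x_6 = 4.0000, f(x_6) = 16.000000, coefficient = 1

I ≈ (0.333333/3) × 168.000000 = 18.666667
Exact value: 18.666667
Error: 0.000000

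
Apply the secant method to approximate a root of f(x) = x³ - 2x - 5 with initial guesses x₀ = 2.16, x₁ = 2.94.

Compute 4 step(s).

f(x) = x³ - 2x - 5
x₀ = 2.16, x₁ = 2.94

Secant formula: x_{n+1} = x_n - f(x_n)(x_n - x_{n-1})/(f(x_n) - f(x_{n-1}))

Iteration 1:
  f(2.160000) = 0.757696
  f(2.940000) = 14.532184
  x_2 = 2.940000 - 14.532184×(2.940000 - 2.160000)/(14.532184 - 0.757696)
       = 2.117094
Iteration 2:
  f(2.940000) = 14.532184
  f(2.117094) = 0.254816
  x_3 = 2.117094 - 0.254816×(2.117094 - 2.940000)/(0.254816 - 14.532184)
       = 2.102408
Iteration 3:
  f(2.117094) = 0.254816
  f(2.102408) = 0.088073
  x_4 = 2.102408 - 0.088073×(2.102408 - 2.117094)/(0.088073 - 0.254816)
       = 2.094650
Iteration 4:
  f(2.102408) = 0.088073
  f(2.094650) = 0.001099
  x_5 = 2.094650 - 0.001099×(2.094650 - 2.102408)/(0.001099 - 0.088073)
       = 2.094552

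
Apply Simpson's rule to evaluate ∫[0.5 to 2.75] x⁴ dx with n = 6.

f(x) = x⁴
a = 0.5, b = 2.75, n = 6
h = (b - a)/n = 0.375000

Simpson's rule: (h/3)[f(x₀) + 4f(x₁) + 2f(x₂) + ... + f(xₙ)]

x_0 = 0.5000, f(x_0) = 0.062500, coefficient = 1
x_1 = 0.8750, f(x_1) = 0.586182, coefficient = 4
x_2 = 1.2500, f(x_2) = 2.441406, coefficient = 2
x_3 = 1.6250, f(x_3) = 6.972900, coefficient = 4
x_4 = 2.0000, f(x_4) = 16.000000, coefficient = 2
x_5 = 2.3750, f(x_5) = 31.816650, coefficient = 4
x_6 = 2.7500, f(x_6) = 57.191406, coefficient = 1

I ≈ (0.375000/3) × 251.639648 = 31.454956
Exact value: 31.449023
Error: 0.005933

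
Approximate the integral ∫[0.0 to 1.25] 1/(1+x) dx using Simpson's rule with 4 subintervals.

f(x) = 1/(1+x)
a = 0.0, b = 1.25, n = 4
h = (b - a)/n = 0.312500

Simpson's rule: (h/3)[f(x₀) + 4f(x₁) + 2f(x₂) + ... + f(xₙ)]

x_0 = 0.0000, f(x_0) = 1.000000, coefficient = 1
x_1 = 0.3125, f(x_1) = 0.761905, coefficient = 4
x_2 = 0.6250, f(x_2) = 0.615385, coefficient = 2
x_3 = 0.9375, f(x_3) = 0.516129, coefficient = 4
x_4 = 1.2500, f(x_4) = 0.444444, coefficient = 1

I ≈ (0.312500/3) × 7.787349 = 0.811182
Exact value: 0.810930
Error: 0.000252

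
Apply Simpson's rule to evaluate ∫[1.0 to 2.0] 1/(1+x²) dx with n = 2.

f(x) = 1/(1+x²)
a = 1.0, b = 2.0, n = 2
h = (b - a)/n = 0.500000

Simpson's rule: (h/3)[f(x₀) + 4f(x₁) + 2f(x₂) + ... + f(xₙ)]

x_0 = 1.0000, f(x_0) = 0.500000, coefficient = 1
x_1 = 1.5000, f(x_1) = 0.307692, coefficient = 4
x_2 = 2.0000, f(x_2) = 0.200000, coefficient = 1

I ≈ (0.500000/3) × 1.930769 = 0.321795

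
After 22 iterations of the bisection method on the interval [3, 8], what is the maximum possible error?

Bisection error bound: |error| ≤ (b-a)/2^n
|error| ≤ (8 - 3)/2^22 = 5/2^22
|error| ≤ 0.0000011921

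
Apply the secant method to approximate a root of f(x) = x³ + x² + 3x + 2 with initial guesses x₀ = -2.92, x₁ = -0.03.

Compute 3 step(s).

f(x) = x³ + x² + 3x + 2
x₀ = -2.92, x₁ = -0.03

Secant formula: x_{n+1} = x_n - f(x_n)(x_n - x_{n-1})/(f(x_n) - f(x_{n-1}))

Iteration 1:
  f(-2.920000) = -23.130688
  f(-0.030000) = 1.910873
  x_2 = -0.030000 - 1.910873×(-0.030000 - (-2.920000))/(1.910873 - (-23.130688))
       = -0.250530
Iteration 2:
  f(-0.030000) = 1.910873
  f(-0.250530) = 1.295450
  x_3 = -0.250530 - 1.295450×(-0.250530 - (-0.030000))/(1.295450 - 1.910873)
       = -0.714741
Iteration 3:
  f(-0.250530) = 1.295450
  f(-0.714741) = 0.001503
  x_4 = -0.714741 - 0.001503×(-0.714741 - (-0.250530))/(0.001503 - 1.295450)
       = -0.715280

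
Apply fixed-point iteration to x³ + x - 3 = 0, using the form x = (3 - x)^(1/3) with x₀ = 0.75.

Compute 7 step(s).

Equation: x³ + x - 3 = 0
Fixed-point form: x = (3 - x)^(1/3)
x₀ = 0.75

x_1 = g(0.750000) = 1.310371
x_2 = g(1.310371) = 1.191051
x_3 = g(1.191051) = 1.218453
x_4 = g(1.218453) = 1.212269
x_5 = g(1.212269) = 1.213670
x_6 = g(1.213670) = 1.213353
x_7 = g(1.213353) = 1.213425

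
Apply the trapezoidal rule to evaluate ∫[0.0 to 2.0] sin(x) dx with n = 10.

f(x) = sin(x)
a = 0.0, b = 2.0, n = 10
h = (b - a)/n = 0.200000

Trapezoidal rule: (h/2)[f(x₀) + 2f(x₁) + 2f(x₂) + ... + f(xₙ)]

x_0 = 0.0000, f(x_0) = 0.000000, coefficient = 1
x_1 = 0.2000, f(x_1) = 0.198669, coefficient = 2
x_2 = 0.4000, f(x_2) = 0.389418, coefficient = 2
x_3 = 0.6000, f(x_3) = 0.564642, coefficient = 2
x_4 = 0.8000, f(x_4) = 0.717356, coefficient = 2
x_5 = 1.0000, f(x_5) = 0.841471, coefficient = 2
x_6 = 1.2000, f(x_6) = 0.932039, coefficient = 2
x_7 = 1.4000, f(x_7) = 0.985450, coefficient = 2
x_8 = 1.6000, f(x_8) = 0.999574, coefficient = 2
x_9 = 1.8000, f(x_9) = 0.973848, coefficient = 2
x_10 = 2.0000, f(x_10) = 0.909297, coefficient = 1

I ≈ (0.200000/2) × 14.114232 = 1.411423
Exact value: 1.416147
Error: 0.004724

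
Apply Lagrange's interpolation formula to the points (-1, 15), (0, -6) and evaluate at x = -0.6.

Lagrange interpolation formula:
P(x) = Σ yᵢ × Lᵢ(x)
where Lᵢ(x) = Π_{j≠i} (x - xⱼ)/(xᵢ - xⱼ)

L_0(-0.6) = (-0.6 - 0)/(-1 - 0) = 0.600000
L_1(-0.6) = (-0.6 - (-1))/(0 - (-1)) = 0.400000

P(-0.6) = 15×L_0(-0.6) + (-6)×L_1(-0.6)
P(-0.6) = 6.600000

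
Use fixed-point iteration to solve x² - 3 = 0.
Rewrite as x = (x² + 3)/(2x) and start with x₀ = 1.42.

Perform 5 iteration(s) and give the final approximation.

Equation: x² - 3 = 0
Fixed-point form: x = (x² + 3)/(2x)
x₀ = 1.42

x_1 = g(1.420000) = 1.766338
x_2 = g(1.766338) = 1.732384
x_3 = g(1.732384) = 1.732051
x_4 = g(1.732051) = 1.732051
x_5 = g(1.732051) = 1.732051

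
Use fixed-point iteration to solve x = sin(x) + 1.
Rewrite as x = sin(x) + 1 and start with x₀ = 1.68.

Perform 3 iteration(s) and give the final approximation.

Equation: x = sin(x) + 1
Fixed-point form: x = sin(x) + 1
x₀ = 1.68

x_1 = g(1.680000) = 1.994043
x_2 = g(1.994043) = 1.911760
x_3 = g(1.911760) = 1.942433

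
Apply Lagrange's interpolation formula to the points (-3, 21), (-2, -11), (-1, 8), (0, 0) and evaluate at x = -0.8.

Lagrange interpolation formula:
P(x) = Σ yᵢ × Lᵢ(x)
where Lᵢ(x) = Π_{j≠i} (x - xⱼ)/(xᵢ - xⱼ)

L_0(-0.8) = (-0.8 - (-2))/(-3 - (-2)) × (-0.8 - (-1))/(-3 - (-1)) × (-0.8 - 0)/(-3 - 0) = 0.032000
L_1(-0.8) = (-0.8 - (-3))/(-2 - (-3)) × (-0.8 - (-1))/(-2 - (-1)) × (-0.8 - 0)/(-2 - 0) = -0.176000
L_2(-0.8) = (-0.8 - (-3))/(-1 - (-3)) × (-0.8 - (-2))/(-1 - (-2)) × (-0.8 - 0)/(-1 - 0) = 1.056000
L_3(-0.8) = (-0.8 - (-3))/(0 - (-3)) × (-0.8 - (-2))/(0 - (-2)) × (-0.8 - (-1))/(0 - (-1)) = 0.088000

P(-0.8) = 21×L_0(-0.8) + (-11)×L_1(-0.8) + 8×L_2(-0.8) + 0×L_3(-0.8)
P(-0.8) = 11.056000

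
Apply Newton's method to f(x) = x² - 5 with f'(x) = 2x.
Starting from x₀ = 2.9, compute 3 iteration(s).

f(x) = x² - 5
f'(x) = 2x
x₀ = 2.9

Newton-Raphson formula: x_{n+1} = x_n - f(x_n)/f'(x_n)

Iteration 1:
  f(2.900000) = 3.410000
  f'(2.900000) = 5.800000
  x_1 = 2.900000 - 3.410000/5.800000 = 2.312069
Iteration 2:
  f(2.312069) = 0.345663
  f'(2.312069) = 4.624138
  x_2 = 2.312069 - 0.345663/4.624138 = 2.237317
Iteration 3:
  f(2.237317) = 0.005588
  f'(2.237317) = 4.474634
  x_3 = 2.237317 - 0.005588/4.474634 = 2.236068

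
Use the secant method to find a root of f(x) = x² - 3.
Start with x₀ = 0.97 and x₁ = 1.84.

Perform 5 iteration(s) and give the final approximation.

f(x) = x² - 3
x₀ = 0.97, x₁ = 1.84

Secant formula: x_{n+1} = x_n - f(x_n)(x_n - x_{n-1})/(f(x_n) - f(x_{n-1}))

Iteration 1:
  f(0.970000) = -2.059100
  f(1.840000) = 0.385600
  x_2 = 1.840000 - 0.385600×(1.840000 - 0.970000)/(0.385600 - (-2.059100))
       = 1.702776
Iteration 2:
  f(1.840000) = 0.385600
  f(1.702776) = -0.100555
  x_3 = 1.702776 - (-0.100555)×(1.702776 - 1.840000)/(-0.100555 - 0.385600)
       = 1.731159
Iteration 3:
  f(1.702776) = -0.100555
  f(1.731159) = -0.003089
  x_4 = 1.731159 - (-0.003089)×(1.731159 - 1.702776)/(-0.003089 - (-0.100555))
       = 1.732058
Iteration 4:
  f(1.731159) = -0.003089
  f(1.732058) = 0.000026
  x_5 = 1.732058 - 0.000026×(1.732058 - 1.731159)/(0.000026 - (-0.003089))
       = 1.732051
Iteration 5:
  f(1.732058) = 0.000026
  f(1.732051) = 0.000000
  x_6 = 1.732051 - 0.000000×(1.732051 - 1.732058)/(0.000000 - 0.000026)
       = 1.732051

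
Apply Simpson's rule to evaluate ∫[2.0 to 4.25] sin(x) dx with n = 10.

f(x) = sin(x)
a = 2.0, b = 4.25, n = 10
h = (b - a)/n = 0.225000

Simpson's rule: (h/3)[f(x₀) + 4f(x₁) + 2f(x₂) + ... + f(xₙ)]

x_0 = 2.0000, f(x_0) = 0.909297, coefficient = 1
x_1 = 2.2250, f(x_1) = 0.793533, coefficient = 4
x_2 = 2.4500, f(x_2) = 0.637765, coefficient = 2
x_3 = 2.6750, f(x_3) = 0.449846, coefficient = 4
x_4 = 2.9000, f(x_4) = 0.239249, coefficient = 2
x_5 = 3.1250, f(x_5) = 0.016592, coefficient = 4
x_6 = 3.3500, f(x_6) = -0.206902, coefficient = 2
x_7 = 3.5750, f(x_7) = -0.419966, coefficient = 4
x_8 = 3.8000, f(x_8) = -0.611858, coefficient = 2
x_9 = 4.0250, f(x_9) = -0.772905, coefficient = 4
x_10 = 4.2500, f(x_10) = -0.894989, coefficient = 1

I ≈ (0.225000/3) × 0.399214 = 0.029941
Exact value: 0.029941
Error: 0.000000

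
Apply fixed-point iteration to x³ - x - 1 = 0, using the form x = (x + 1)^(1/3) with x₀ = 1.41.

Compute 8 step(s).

Equation: x³ - x - 1 = 0
Fixed-point form: x = (x + 1)^(1/3)
x₀ = 1.41

x_1 = g(1.410000) = 1.340723
x_2 = g(1.340723) = 1.327751
x_3 = g(1.327751) = 1.325294
x_4 = g(1.325294) = 1.324827
x_5 = g(1.324827) = 1.324739
x_6 = g(1.324739) = 1.324722
x_7 = g(1.324722) = 1.324719
x_8 = g(1.324719) = 1.324718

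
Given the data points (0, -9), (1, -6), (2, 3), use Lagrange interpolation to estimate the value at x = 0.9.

Lagrange interpolation formula:
P(x) = Σ yᵢ × Lᵢ(x)
where Lᵢ(x) = Π_{j≠i} (x - xⱼ)/(xᵢ - xⱼ)

L_0(0.9) = (0.9 - 1)/(0 - 1) × (0.9 - 2)/(0 - 2) = 0.055000
L_1(0.9) = (0.9 - 0)/(1 - 0) × (0.9 - 2)/(1 - 2) = 0.990000
L_2(0.9) = (0.9 - 0)/(2 - 0) × (0.9 - 1)/(2 - 1) = -0.045000

P(0.9) = (-9)×L_0(0.9) + (-6)×L_1(0.9) + 3×L_2(0.9)
P(0.9) = -6.570000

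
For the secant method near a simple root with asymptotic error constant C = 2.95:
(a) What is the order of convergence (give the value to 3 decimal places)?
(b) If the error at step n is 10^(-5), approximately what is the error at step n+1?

(a) Secant method has superlinear convergence with order φ = (1+√5)/2 ≈ 1.618.
    This means |e_{n+1}| ≈ C|e_n|^1.618.

(b) With |e_n| = 10^(-5) and C = 2.95:
    |e_{n+1}| ≈ 2.95 × (10^(-5))^1.618 = 2.95 × 10^(-8.09)

(a) ≈ 1.618 (golden ratio); (b) |e_{n+1}| ≈ 2.397e-08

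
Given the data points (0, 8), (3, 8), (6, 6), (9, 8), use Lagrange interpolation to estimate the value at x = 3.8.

Lagrange interpolation formula:
P(x) = Σ yᵢ × Lᵢ(x)
where Lᵢ(x) = Π_{j≠i} (x - xⱼ)/(xᵢ - xⱼ)

L_0(3.8) = (3.8 - 3)/(0 - 3) × (3.8 - 6)/(0 - 6) × (3.8 - 9)/(0 - 9) = -0.056494
L_1(3.8) = (3.8 - 0)/(3 - 0) × (3.8 - 6)/(3 - 6) × (3.8 - 9)/(3 - 9) = 0.805037
L_2(3.8) = (3.8 - 0)/(6 - 0) × (3.8 - 3)/(6 - 3) × (3.8 - 9)/(6 - 9) = 0.292741
L_3(3.8) = (3.8 - 0)/(9 - 0) × (3.8 - 3)/(9 - 3) × (3.8 - 6)/(9 - 6) = -0.041284

P(3.8) = 8×L_0(3.8) + 8×L_1(3.8) + 6×L_2(3.8) + 8×L_3(3.8)
P(3.8) = 7.414519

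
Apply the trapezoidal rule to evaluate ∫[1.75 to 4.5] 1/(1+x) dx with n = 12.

f(x) = 1/(1+x)
a = 1.75, b = 4.5, n = 12
h = (b - a)/n = 0.229167

Trapezoidal rule: (h/2)[f(x₀) + 2f(x₁) + 2f(x₂) + ... + f(xₙ)]

x_0 = 1.7500, f(x_0) = 0.363636, coefficient = 1
x_1 = 1.9792, f(x_1) = 0.335664, coefficient = 2
x_2 = 2.2083, f(x_2) = 0.311688, coefficient = 2
x_3 = 2.4375, f(x_3) = 0.290909, coefficient = 2
x_4 = 2.6667, f(x_4) = 0.272727, coefficient = 2
x_5 = 2.8958, f(x_5) = 0.256684, coefficient = 2
x_6 = 3.1250, f(x_6) = 0.242424, coefficient = 2
x_7 = 3.3542, f(x_7) = 0.229665, coefficient = 2
x_8 = 3.5833, f(x_8) = 0.218182, coefficient = 2
x_9 = 3.8125, f(x_9) = 0.207792, coefficient = 2
x_10 = 4.0417, f(x_10) = 0.198347, coefficient = 2
x_11 = 4.2708, f(x_11) = 0.189723, coefficient = 2
x_12 = 4.5000, f(x_12) = 0.181818, coefficient = 1

I ≈ (0.229167/2) × 6.053069 = 0.693581
Exact value: 0.693147
Error: 0.000434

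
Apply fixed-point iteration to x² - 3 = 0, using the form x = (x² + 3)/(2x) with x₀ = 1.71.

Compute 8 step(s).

Equation: x² - 3 = 0
Fixed-point form: x = (x² + 3)/(2x)
x₀ = 1.71

x_1 = g(1.710000) = 1.732193
x_2 = g(1.732193) = 1.732051
x_3 = g(1.732051) = 1.732051
x_4 = g(1.732051) = 1.732051
x_5 = g(1.732051) = 1.732051
x_6 = g(1.732051) = 1.732051
x_7 = g(1.732051) = 1.732051
x_8 = g(1.732051) = 1.732051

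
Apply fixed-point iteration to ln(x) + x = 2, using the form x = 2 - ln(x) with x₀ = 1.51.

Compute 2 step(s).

Equation: ln(x) + x = 2
Fixed-point form: x = 2 - ln(x)
x₀ = 1.51

x_1 = g(1.510000) = 1.587890
x_2 = g(1.587890) = 1.537594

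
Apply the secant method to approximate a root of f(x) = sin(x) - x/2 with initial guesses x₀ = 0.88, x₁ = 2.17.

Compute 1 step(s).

f(x) = sin(x) - x/2
x₀ = 0.88, x₁ = 2.17

Secant formula: x_{n+1} = x_n - f(x_n)(x_n - x_{n-1})/(f(x_n) - f(x_{n-1}))

Iteration 1:
  f(0.880000) = 0.330739
  f(2.170000) = -0.259215
  x_2 = 2.170000 - (-0.259215)×(2.170000 - 0.880000)/(-0.259215 - 0.330739)
       = 1.603197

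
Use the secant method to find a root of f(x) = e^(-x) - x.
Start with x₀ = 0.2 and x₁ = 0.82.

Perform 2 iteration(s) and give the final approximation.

f(x) = e^(-x) - x
x₀ = 0.2, x₁ = 0.82

Secant formula: x_{n+1} = x_n - f(x_n)(x_n - x_{n-1})/(f(x_n) - f(x_{n-1}))

Iteration 1:
  f(0.200000) = 0.618731
  f(0.820000) = -0.379568
  x_2 = 0.820000 - (-0.379568)×(0.820000 - 0.200000)/(-0.379568 - 0.618731)
       = 0.584267
Iteration 2:
  f(0.820000) = -0.379568
  f(0.584267) = -0.026752
  x_3 = 0.584267 - (-0.026752)×(0.584267 - 0.820000)/(-0.026752 - (-0.379568))
       = 0.566392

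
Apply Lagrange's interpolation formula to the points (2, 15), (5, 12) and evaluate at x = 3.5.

Lagrange interpolation formula:
P(x) = Σ yᵢ × Lᵢ(x)
where Lᵢ(x) = Π_{j≠i} (x - xⱼ)/(xᵢ - xⱼ)

L_0(3.5) = (3.5 - 5)/(2 - 5) = 0.500000
L_1(3.5) = (3.5 - 2)/(5 - 2) = 0.500000

P(3.5) = 15×L_0(3.5) + 12×L_1(3.5)
P(3.5) = 13.500000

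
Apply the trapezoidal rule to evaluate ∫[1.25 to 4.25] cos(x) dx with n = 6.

f(x) = cos(x)
a = 1.25, b = 4.25, n = 6
h = (b - a)/n = 0.500000

Trapezoidal rule: (h/2)[f(x₀) + 2f(x₁) + 2f(x₂) + ... + f(xₙ)]

x_0 = 1.2500, f(x_0) = 0.315322, coefficient = 1
x_1 = 1.7500, f(x_1) = -0.178246, coefficient = 2
x_2 = 2.2500, f(x_2) = -0.628174, coefficient = 2
x_3 = 2.7500, f(x_3) = -0.924302, coefficient = 2
x_4 = 3.2500, f(x_4) = -0.994130, coefficient = 2
x_5 = 3.7500, f(x_5) = -0.820559, coefficient = 2
x_6 = 4.2500, f(x_6) = -0.446087, coefficient = 1

I ≈ (0.500000/2) × -7.221587 = -1.805397
Exact value: -1.843974
Error: 0.038577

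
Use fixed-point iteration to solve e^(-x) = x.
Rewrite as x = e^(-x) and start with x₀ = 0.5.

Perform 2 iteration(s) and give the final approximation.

Equation: e^(-x) = x
Fixed-point form: x = e^(-x)
x₀ = 0.5

x_1 = g(0.500000) = 0.606531
x_2 = g(0.606531) = 0.545239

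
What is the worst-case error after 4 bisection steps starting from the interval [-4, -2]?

Bisection error bound: |error| ≤ (b-a)/2^n
|error| ≤ (-2 - (-4))/2^4 = 2/2^4
|error| ≤ 0.1250000000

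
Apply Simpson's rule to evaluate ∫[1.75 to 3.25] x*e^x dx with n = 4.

f(x) = x*e^x
a = 1.75, b = 3.25, n = 4
h = (b - a)/n = 0.375000

Simpson's rule: (h/3)[f(x₀) + 4f(x₁) + 2f(x₂) + ... + f(xₙ)]

x_0 = 1.7500, f(x_0) = 10.070555, coefficient = 1
x_1 = 2.1250, f(x_1) = 17.792407, coefficient = 4
x_2 = 2.5000, f(x_2) = 30.456235, coefficient = 2
x_3 = 2.8750, f(x_3) = 50.960594, coefficient = 4
x_4 = 3.2500, f(x_4) = 83.818605, coefficient = 1

I ≈ (0.375000/3) × 429.813635 = 53.726704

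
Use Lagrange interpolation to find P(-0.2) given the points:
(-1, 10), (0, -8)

Lagrange interpolation formula:
P(x) = Σ yᵢ × Lᵢ(x)
where Lᵢ(x) = Π_{j≠i} (x - xⱼ)/(xᵢ - xⱼ)

L_0(-0.2) = (-0.2 - 0)/(-1 - 0) = 0.200000
L_1(-0.2) = (-0.2 - (-1))/(0 - (-1)) = 0.800000

P(-0.2) = 10×L_0(-0.2) + (-8)×L_1(-0.2)
P(-0.2) = -4.400000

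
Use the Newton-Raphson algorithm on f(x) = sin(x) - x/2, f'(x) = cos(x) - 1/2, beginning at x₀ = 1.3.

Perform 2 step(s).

f(x) = sin(x) - x/2
f'(x) = cos(x) - 1/2
x₀ = 1.3

Newton-Raphson formula: x_{n+1} = x_n - f(x_n)/f'(x_n)

Iteration 1:
  f(1.300000) = 0.313558
  f'(1.300000) = -0.232501
  x_1 = 1.300000 - 0.313558/(-0.232501) = 2.648631
Iteration 2:
  f(2.648631) = -0.851078
  f'(2.648631) = -1.380935
  x_2 = 2.648631 - (-0.851078)/(-1.380935) = 2.032325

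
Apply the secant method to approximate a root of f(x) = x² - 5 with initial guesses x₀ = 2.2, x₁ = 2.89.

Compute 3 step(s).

f(x) = x² - 5
x₀ = 2.2, x₁ = 2.89

Secant formula: x_{n+1} = x_n - f(x_n)(x_n - x_{n-1})/(f(x_n) - f(x_{n-1}))

Iteration 1:
  f(2.200000) = -0.160000
  f(2.890000) = 3.352100
  x_2 = 2.890000 - 3.352100×(2.890000 - 2.200000)/(3.352100 - (-0.160000))
       = 2.231434
Iteration 2:
  f(2.890000) = 3.352100
  f(2.231434) = -0.020701
  x_3 = 2.231434 - (-0.020701)×(2.231434 - 2.890000)/(-0.020701 - 3.352100)
       = 2.235476
Iteration 3:
  f(2.231434) = -0.020701
  f(2.235476) = -0.002646
  x_4 = 2.235476 - (-0.002646)×(2.235476 - 2.231434)/(-0.002646 - (-0.020701))
       = 2.236069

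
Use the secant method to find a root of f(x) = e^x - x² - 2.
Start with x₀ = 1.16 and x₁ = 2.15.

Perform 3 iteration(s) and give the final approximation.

f(x) = e^x - x² - 2
x₀ = 1.16, x₁ = 2.15

Secant formula: x_{n+1} = x_n - f(x_n)(x_n - x_{n-1})/(f(x_n) - f(x_{n-1}))

Iteration 1:
  f(1.160000) = -0.155667
  f(2.150000) = 1.962358
  x_2 = 2.150000 - 1.962358×(2.150000 - 1.160000)/(1.962358 - (-0.155667))
       = 1.232761
Iteration 2:
  f(2.150000) = 1.962358
  f(1.232761) = -0.089011
  x_3 = 1.232761 - (-0.089011)×(1.232761 - 2.150000)/(-0.089011 - 1.962358)
       = 1.272561
Iteration 3:
  f(1.232761) = -0.089011
  f(1.272561) = -0.049428
  x_4 = 1.272561 - (-0.049428)×(1.272561 - 1.232761)/(-0.049428 - (-0.089011))
       = 1.322260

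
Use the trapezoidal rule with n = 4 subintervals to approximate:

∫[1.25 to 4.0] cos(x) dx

f(x) = cos(x)
a = 1.25, b = 4.0, n = 4
h = (b - a)/n = 0.687500

Trapezoidal rule: (h/2)[f(x₀) + 2f(x₁) + 2f(x₂) + ... + f(xₙ)]

x_0 = 1.2500, f(x_0) = 0.315322, coefficient = 1
x_1 = 1.9375, f(x_1) = -0.358540, coefficient = 2
x_2 = 2.6250, f(x_2) = -0.869507, coefficient = 2
x_3 = 3.3125, f(x_3) = -0.985431, coefficient = 2
x_4 = 4.0000, f(x_4) = -0.653644, coefficient = 1

I ≈ (0.687500/2) × -4.765278 = -1.638064
Exact value: -1.705787
Error: 0.067723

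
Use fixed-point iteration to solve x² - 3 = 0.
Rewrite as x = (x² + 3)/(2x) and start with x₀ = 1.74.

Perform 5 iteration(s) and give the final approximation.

Equation: x² - 3 = 0
Fixed-point form: x = (x² + 3)/(2x)
x₀ = 1.74

x_1 = g(1.740000) = 1.732069
x_2 = g(1.732069) = 1.732051
x_3 = g(1.732051) = 1.732051
x_4 = g(1.732051) = 1.732051
x_5 = g(1.732051) = 1.732051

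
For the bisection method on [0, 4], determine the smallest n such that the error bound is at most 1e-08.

We need (b-a)/2^n ≤ 1e-08
(4 - 0)/2^n ≤ 1e-08
4/2^n ≤ 1e-08
2^n ≥ 400000000
n ≥ log₂(400000000) = 28.58
n ≥ 29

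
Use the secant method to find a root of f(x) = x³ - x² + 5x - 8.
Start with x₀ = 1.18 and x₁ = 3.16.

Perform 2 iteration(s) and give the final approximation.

f(x) = x³ - x² + 5x - 8
x₀ = 1.18, x₁ = 3.16

Secant formula: x_{n+1} = x_n - f(x_n)(x_n - x_{n-1})/(f(x_n) - f(x_{n-1}))

Iteration 1:
  f(1.180000) = -1.849368
  f(3.160000) = 29.368896
  x_2 = 3.160000 - 29.368896×(3.160000 - 1.180000)/(29.368896 - (-1.849368))
       = 1.297295
Iteration 2:
  f(3.160000) = 29.368896
  f(1.297295) = -1.013185
  x_3 = 1.297295 - (-1.013185)×(1.297295 - 3.160000)/(-1.013185 - 29.368896)
       = 1.359413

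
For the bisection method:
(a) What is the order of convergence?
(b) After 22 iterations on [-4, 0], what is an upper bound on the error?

(a) Bisection has linear (order 1) convergence; the error is halved each step.

(b) Error bound = (b-a)/2^n = (0 - (-4))/2^{22}
    = 4/2^{22}

(a) 1 (linear); (b) error ≤ 9.54e-07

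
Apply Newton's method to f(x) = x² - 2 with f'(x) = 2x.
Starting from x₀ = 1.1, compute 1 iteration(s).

f(x) = x² - 2
f'(x) = 2x
x₀ = 1.1

Newton-Raphson formula: x_{n+1} = x_n - f(x_n)/f'(x_n)

Iteration 1:
  f(1.100000) = -0.790000
  f'(1.100000) = 2.200000
  x_1 = 1.100000 - (-0.790000)/2.200000 = 1.459091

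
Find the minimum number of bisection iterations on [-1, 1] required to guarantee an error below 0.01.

We need (b-a)/2^n ≤ 0.01
(1 - (-1))/2^n ≤ 0.01
2/2^n ≤ 0.01
2^n ≥ 200
n ≥ log₂(200) = 7.64
n ≥ 8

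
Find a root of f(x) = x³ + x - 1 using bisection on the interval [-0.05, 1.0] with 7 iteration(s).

f(x) = x³ + x - 1
Initial interval: [-0.05, 1.0]

Iteration 1:
  c_1 = (-0.050000 + 1.000000)/2 = 0.475000
  f(c_1) = f(0.475000) = -0.417828
  f(a) × f(c) ≥ 0, new interval: [0.475000, 1.000000]
Iteration 2:
  c_2 = (0.475000 + 1.000000)/2 = 0.737500
  f(c_2) = f(0.737500) = 0.138631
  f(a) × f(c) < 0, new interval: [0.475000, 0.737500]
Iteration 3:
  c_3 = (0.475000 + 0.737500)/2 = 0.606250
  f(c_3) = f(0.606250) = -0.170929
  f(a) × f(c) ≥ 0, new interval: [0.606250, 0.737500]
Iteration 4:
  c_4 = (0.606250 + 0.737500)/2 = 0.671875
  f(c_4) = f(0.671875) = -0.024830
  f(a) × f(c) ≥ 0, new interval: [0.671875, 0.737500]
Iteration 5:
  c_5 = (0.671875 + 0.737500)/2 = 0.704688
  f(c_5) = f(0.704688) = 0.054624
  f(a) × f(c) < 0, new interval: [0.671875, 0.704688]
Iteration 6:
  c_6 = (0.671875 + 0.704688)/2 = 0.688281
  f(c_6) = f(0.688281) = 0.014341
  f(a) × f(c) < 0, new interval: [0.671875, 0.688281]
Iteration 7:
  c_7 = (0.671875 + 0.688281)/2 = 0.680078
  f(c_7) = f(0.680078) = -0.005381
  f(a) × f(c) ≥ 0, new interval: [0.680078, 0.688281]

After 7 iteration(s), the approximation is c_7 = 0.680078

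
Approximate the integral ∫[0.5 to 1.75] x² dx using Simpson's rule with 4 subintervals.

f(x) = x²
a = 0.5, b = 1.75, n = 4
h = (b - a)/n = 0.312500

Simpson's rule: (h/3)[f(x₀) + 4f(x₁) + 2f(x₂) + ... + f(xₙ)]

x_0 = 0.5000, f(x_0) = 0.250000, coefficient = 1
x_1 = 0.8125, f(x_1) = 0.660156, coefficient = 4
x_2 = 1.1250, f(x_2) = 1.265625, coefficient = 2
x_3 = 1.4375, f(x_3) = 2.066406, coefficient = 4
x_4 = 1.7500, f(x_4) = 3.062500, coefficient = 1

I ≈ (0.312500/3) × 16.750000 = 1.744792
Exact value: 1.744792
Error: 0.000000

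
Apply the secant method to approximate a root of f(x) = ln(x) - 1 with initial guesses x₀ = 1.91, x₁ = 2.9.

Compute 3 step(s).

f(x) = ln(x) - 1
x₀ = 1.91, x₁ = 2.9

Secant formula: x_{n+1} = x_n - f(x_n)(x_n - x_{n-1})/(f(x_n) - f(x_{n-1}))

Iteration 1:
  f(1.910000) = -0.352897
  f(2.900000) = 0.064711
  x_2 = 2.900000 - 0.064711×(2.900000 - 1.910000)/(0.064711 - (-0.352897))
       = 2.746594
Iteration 2:
  f(2.900000) = 0.064711
  f(2.746594) = 0.010361
  x_3 = 2.746594 - 0.010361×(2.746594 - 2.900000)/(0.010361 - 0.064711)
       = 2.717347
Iteration 3:
  f(2.746594) = 0.010361
  f(2.717347) = -0.000344
  x_4 = 2.717347 - (-0.000344)×(2.717347 - 2.746594)/(-0.000344 - 0.010361)
       = 2.718287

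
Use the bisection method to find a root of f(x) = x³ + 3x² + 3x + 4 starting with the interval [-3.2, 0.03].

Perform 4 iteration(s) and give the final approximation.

f(x) = x³ + 3x² + 3x + 4
Initial interval: [-3.2, 0.03]

Iteration 1:
  c_1 = (-3.200000 + 0.030000)/2 = -1.585000
  f(c_1) = f(-1.585000) = 2.799798
  f(a) × f(c) < 0, new interval: [-3.200000, -1.585000]
Iteration 2:
  c_2 = (-3.200000 + (-1.585000))/2 = -2.392500
  f(c_2) = f(-2.392500) = 0.299864
  f(a) × f(c) < 0, new interval: [-3.200000, -2.392500]
Iteration 3:
  c_3 = (-3.200000 + (-2.392500))/2 = -2.796250
  f(c_3) = f(-2.796250) = -2.795626
  f(a) × f(c) ≥ 0, new interval: [-2.796250, -2.392500]
Iteration 4:
  c_4 = (-2.796250 + (-2.392500))/2 = -2.594375
  f(c_4) = f(-2.594375) = -1.052952
  f(a) × f(c) ≥ 0, new interval: [-2.594375, -2.392500]

After 4 iteration(s), the approximation is c_4 = -2.594375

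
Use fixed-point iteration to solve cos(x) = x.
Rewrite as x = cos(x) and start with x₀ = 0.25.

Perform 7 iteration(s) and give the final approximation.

Equation: cos(x) = x
Fixed-point form: x = cos(x)
x₀ = 0.25

x_1 = g(0.250000) = 0.968912
x_2 = g(0.968912) = 0.566196
x_3 = g(0.566196) = 0.843947
x_4 = g(0.843947) = 0.664518
x_5 = g(0.664518) = 0.787214
x_6 = g(0.787214) = 0.705822
x_7 = g(0.705822) = 0.761079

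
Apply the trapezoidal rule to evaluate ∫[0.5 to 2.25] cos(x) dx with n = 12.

f(x) = cos(x)
a = 0.5, b = 2.25, n = 12
h = (b - a)/n = 0.145833

Trapezoidal rule: (h/2)[f(x₀) + 2f(x₁) + 2f(x₂) + ... + f(xₙ)]

x_0 = 0.5000, f(x_0) = 0.877583, coefficient = 1
x_1 = 0.6458, f(x_1) = 0.798598, coefficient = 2
x_2 = 0.7917, f(x_2) = 0.702660, coefficient = 2
x_3 = 0.9375, f(x_3) = 0.591805, coefficient = 2
x_4 = 1.0833, f(x_4) = 0.468386, coefficient = 2
x_5 = 1.2292, f(x_5) = 0.335023, coefficient = 2
x_6 = 1.3750, f(x_6) = 0.194548, coefficient = 2
x_7 = 1.5208, f(x_7) = 0.049942, coefficient = 2
x_8 = 1.6667, f(x_8) = -0.095724, coefficient = 2
x_9 = 1.8125, f(x_9) = -0.239357, coefficient = 2
x_10 = 1.9583, f(x_10) = -0.377909, coefficient = 2
x_11 = 2.1042, f(x_11) = -0.508438, coefficient = 2
x_12 = 2.2500, f(x_12) = -0.628174, coefficient = 1

I ≈ (0.145833/2) × 4.088478 = 0.298118
Exact value: 0.298648
Error: 0.000529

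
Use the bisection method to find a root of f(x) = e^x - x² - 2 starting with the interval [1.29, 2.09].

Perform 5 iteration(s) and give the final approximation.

f(x) = e^x - x² - 2
Initial interval: [1.29, 2.09]

Iteration 1:
  c_1 = (1.290000 + 2.090000)/2 = 1.690000
  f(c_1) = f(1.690000) = 0.563381
  f(a) × f(c) < 0, new interval: [1.290000, 1.690000]
Iteration 2:
  c_2 = (1.290000 + 1.690000)/2 = 1.490000
  f(c_2) = f(1.490000) = 0.216996
  f(a) × f(c) < 0, new interval: [1.290000, 1.490000]
Iteration 3:
  c_3 = (1.290000 + 1.490000)/2 = 1.390000
  f(c_3) = f(1.390000) = 0.082750
  f(a) × f(c) < 0, new interval: [1.290000, 1.390000]
Iteration 4:
  c_4 = (1.290000 + 1.390000)/2 = 1.340000
  f(c_4) = f(1.340000) = 0.023444
  f(a) × f(c) < 0, new interval: [1.290000, 1.340000]
Iteration 5:
  c_5 = (1.290000 + 1.340000)/2 = 1.315000
  f(c_5) = f(1.315000) = -0.004474
  f(a) × f(c) ≥ 0, new interval: [1.315000, 1.340000]

After 5 iteration(s), the approximation is c_5 = 1.315000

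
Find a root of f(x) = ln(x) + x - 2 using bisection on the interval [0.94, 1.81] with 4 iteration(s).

f(x) = ln(x) + x - 2
Initial interval: [0.94, 1.81]

Iteration 1:
  c_1 = (0.940000 + 1.810000)/2 = 1.375000
  f(c_1) = f(1.375000) = -0.306546
  f(a) × f(c) ≥ 0, new interval: [1.375000, 1.810000]
Iteration 2:
  c_2 = (1.375000 + 1.810000)/2 = 1.592500
  f(c_2) = f(1.592500) = 0.057805
  f(a) × f(c) < 0, new interval: [1.375000, 1.592500]
Iteration 3:
  c_3 = (1.375000 + 1.592500)/2 = 1.483750
  f(c_3) = f(1.483750) = -0.121677
  f(a) × f(c) ≥ 0, new interval: [1.483750, 1.592500]
Iteration 4:
  c_4 = (1.483750 + 1.592500)/2 = 1.538125
  f(c_4) = f(1.538125) = -0.031311
  f(a) × f(c) ≥ 0, new interval: [1.538125, 1.592500]

After 4 iteration(s), the approximation is c_4 = 1.538125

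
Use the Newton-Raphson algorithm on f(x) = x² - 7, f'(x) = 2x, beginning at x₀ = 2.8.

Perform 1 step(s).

f(x) = x² - 7
f'(x) = 2x
x₀ = 2.8

Newton-Raphson formula: x_{n+1} = x_n - f(x_n)/f'(x_n)

Iteration 1:
  f(2.800000) = 0.840000
  f'(2.800000) = 5.600000
  x_1 = 2.800000 - 0.840000/5.600000 = 2.650000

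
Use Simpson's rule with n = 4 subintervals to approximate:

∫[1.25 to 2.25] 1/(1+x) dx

f(x) = 1/(1+x)
a = 1.25, b = 2.25, n = 4
h = (b - a)/n = 0.250000

Simpson's rule: (h/3)[f(x₀) + 4f(x₁) + 2f(x₂) + ... + f(xₙ)]

x_0 = 1.2500, f(x_0) = 0.444444, coefficient = 1
x_1 = 1.5000, f(x_1) = 0.400000, coefficient = 4
x_2 = 1.7500, f(x_2) = 0.363636, coefficient = 2
x_3 = 2.0000, f(x_3) = 0.333333, coefficient = 4
x_4 = 2.2500, f(x_4) = 0.307692, coefficient = 1

I ≈ (0.250000/3) × 4.412743 = 0.367729
Exact value: 0.367725
Error: 0.000004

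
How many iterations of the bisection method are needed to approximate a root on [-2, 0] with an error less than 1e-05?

We need (b-a)/2^n ≤ 1e-05
(0 - (-2))/2^n ≤ 1e-05
2/2^n ≤ 1e-05
2^n ≥ 200000
n ≥ log₂(200000) = 17.61
n ≥ 18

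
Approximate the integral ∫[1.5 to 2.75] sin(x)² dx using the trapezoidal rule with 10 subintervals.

f(x) = sin(x)²
a = 1.5, b = 2.75, n = 10
h = (b - a)/n = 0.125000

Trapezoidal rule: (h/2)[f(x₀) + 2f(x₁) + 2f(x₂) + ... + f(xₙ)]

x_0 = 1.5000, f(x_0) = 0.994996, coefficient = 1
x_1 = 1.6250, f(x_1) = 0.997065, coefficient = 2
x_2 = 1.7500, f(x_2) = 0.968228, coefficient = 2
x_3 = 1.8750, f(x_3) = 0.910280, coefficient = 2
x_4 = 2.0000, f(x_4) = 0.826822, coefficient = 2
x_5 = 2.1250, f(x_5) = 0.723044, coefficient = 2
x_6 = 2.2500, f(x_6) = 0.605398, coefficient = 2
x_7 = 2.3750, f(x_7) = 0.481199, coefficient = 2
x_8 = 2.5000, f(x_8) = 0.358169, coefficient = 2
x_9 = 2.6250, f(x_9) = 0.243957, coefficient = 2
x_10 = 2.7500, f(x_10) = 0.145665, coefficient = 1

I ≈ (0.125000/2) × 13.368984 = 0.835562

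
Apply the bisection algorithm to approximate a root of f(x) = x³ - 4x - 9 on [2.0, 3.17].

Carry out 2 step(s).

f(x) = x³ - 4x - 9
Initial interval: [2.0, 3.17]

Iteration 1:
  c_1 = (2.000000 + 3.170000)/2 = 2.585000
  f(c_1) = f(2.585000) = -2.066448
  f(a) × f(c) ≥ 0, new interval: [2.585000, 3.170000]
Iteration 2:
  c_2 = (2.585000 + 3.170000)/2 = 2.877500
  f(c_2) = f(2.877500) = 3.315718
  f(a) × f(c) < 0, new interval: [2.585000, 2.877500]

After 2 iteration(s), the approximation is c_2 = 2.877500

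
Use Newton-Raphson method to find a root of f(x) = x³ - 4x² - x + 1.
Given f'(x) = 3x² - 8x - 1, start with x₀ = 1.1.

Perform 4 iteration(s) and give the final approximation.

f(x) = x³ - 4x² - x + 1
f'(x) = 3x² - 8x - 1
x₀ = 1.1

Newton-Raphson formula: x_{n+1} = x_n - f(x_n)/f'(x_n)

Iteration 1:
  f(1.100000) = -3.609000
  f'(1.100000) = -6.170000
  x_1 = 1.100000 - (-3.609000)/(-6.170000) = 0.515073
Iteration 2:
  f(0.515073) = -0.439625
  f'(0.515073) = -4.324683
  x_2 = 0.515073 - (-0.439625)/(-4.324683) = 0.413418
Iteration 3:
  f(0.413418) = -0.026417
  f'(0.413418) = -3.794602
  x_3 = 0.413418 - (-0.026417)/(-3.794602) = 0.406456
Iteration 4:
  f(0.406456) = -0.000134
  f'(0.406456) = -3.756031
  x_4 = 0.406456 - (-0.000134)/(-3.756031) = 0.406421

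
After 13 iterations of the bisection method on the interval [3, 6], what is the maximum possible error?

Bisection error bound: |error| ≤ (b-a)/2^n
|error| ≤ (6 - 3)/2^13 = 3/2^13
|error| ≤ 0.0003662109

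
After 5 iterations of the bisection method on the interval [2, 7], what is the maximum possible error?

Bisection error bound: |error| ≤ (b-a)/2^n
|error| ≤ (7 - 2)/2^5 = 5/2^5
|error| ≤ 0.1562500000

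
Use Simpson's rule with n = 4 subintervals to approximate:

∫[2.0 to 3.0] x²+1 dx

f(x) = x²+1
a = 2.0, b = 3.0, n = 4
h = (b - a)/n = 0.250000

Simpson's rule: (h/3)[f(x₀) + 4f(x₁) + 2f(x₂) + ... + f(xₙ)]

x_0 = 2.0000, f(x_0) = 5.000000, coefficient = 1
x_1 = 2.2500, f(x_1) = 6.062500, coefficient = 4
x_2 = 2.5000, f(x_2) = 7.250000, coefficient = 2
x_3 = 2.7500, f(x_3) = 8.562500, coefficient = 4
x_4 = 3.0000, f(x_4) = 10.000000, coefficient = 1

I ≈ (0.250000/3) × 88.000000 = 7.333333
Exact value: 7.333333
Error: 0.000000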